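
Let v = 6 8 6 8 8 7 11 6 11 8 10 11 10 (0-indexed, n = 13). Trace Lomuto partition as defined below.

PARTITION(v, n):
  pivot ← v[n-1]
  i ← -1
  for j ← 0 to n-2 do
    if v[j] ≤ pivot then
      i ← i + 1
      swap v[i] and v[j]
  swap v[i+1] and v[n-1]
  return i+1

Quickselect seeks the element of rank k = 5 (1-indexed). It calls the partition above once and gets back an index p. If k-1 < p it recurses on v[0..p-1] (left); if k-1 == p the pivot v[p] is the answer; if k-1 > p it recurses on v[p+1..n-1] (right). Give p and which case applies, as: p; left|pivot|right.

pivot = v[12] = 10; i = -1
j=0: v[0]=6 ≤ 10 → i=0, swap v[0],v[0] (no change) → 6 8 6 8 8 7 11 6 11 8 10 11 10
j=1: v[1]=8 ≤ 10 → i=1, swap v[1],v[1] (no change) → 6 8 6 8 8 7 11 6 11 8 10 11 10
j=2: v[2]=6 ≤ 10 → i=2, swap v[2],v[2] (no change) → 6 8 6 8 8 7 11 6 11 8 10 11 10
j=3: v[3]=8 ≤ 10 → i=3, swap v[3],v[3] (no change) → 6 8 6 8 8 7 11 6 11 8 10 11 10
j=4: v[4]=8 ≤ 10 → i=4, swap v[4],v[4] (no change) → 6 8 6 8 8 7 11 6 11 8 10 11 10
j=5: v[5]=7 ≤ 10 → i=5, swap v[5],v[5] (no change) → 6 8 6 8 8 7 11 6 11 8 10 11 10
j=6: v[6]=11 > 10 → no swap
j=7: v[7]=6 ≤ 10 → i=6, swap v[6],v[7] → 6 8 6 8 8 7 6 11 11 8 10 11 10
j=8: v[8]=11 > 10 → no swap
j=9: v[9]=8 ≤ 10 → i=7, swap v[7],v[9] → 6 8 6 8 8 7 6 8 11 11 10 11 10
j=10: v[10]=10 ≤ 10 → i=8, swap v[8],v[10] → 6 8 6 8 8 7 6 8 10 11 11 11 10
j=11: v[11]=11 > 10 → no swap
final swap v[9],v[12] → 6 8 6 8 8 7 6 8 10 10 11 11 11; return 9
p = 9; k-1 = 4 < 9 ⇒ left

9; left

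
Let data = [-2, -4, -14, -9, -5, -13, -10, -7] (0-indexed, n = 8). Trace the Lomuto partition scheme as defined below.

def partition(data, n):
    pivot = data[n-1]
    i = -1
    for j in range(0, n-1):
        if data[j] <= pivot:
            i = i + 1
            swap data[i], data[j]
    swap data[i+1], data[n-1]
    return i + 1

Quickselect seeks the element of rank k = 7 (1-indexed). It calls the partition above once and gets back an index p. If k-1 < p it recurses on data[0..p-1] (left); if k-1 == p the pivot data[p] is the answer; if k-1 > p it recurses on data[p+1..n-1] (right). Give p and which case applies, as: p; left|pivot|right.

4; right

pivot = data[7] = -7; i = -1
j=0: data[0]=-2 > -7 → no swap
j=1: data[1]=-4 > -7 → no swap
j=2: data[2]=-14 ≤ -7 → i=0, swap data[0],data[2] → [-14, -4, -2, -9, -5, -13, -10, -7]
j=3: data[3]=-9 ≤ -7 → i=1, swap data[1],data[3] → [-14, -9, -2, -4, -5, -13, -10, -7]
j=4: data[4]=-5 > -7 → no swap
j=5: data[5]=-13 ≤ -7 → i=2, swap data[2],data[5] → [-14, -9, -13, -4, -5, -2, -10, -7]
j=6: data[6]=-10 ≤ -7 → i=3, swap data[3],data[6] → [-14, -9, -13, -10, -5, -2, -4, -7]
final swap data[4],data[7] → [-14, -9, -13, -10, -7, -2, -4, -5]; return 4
p = 4; k-1 = 6 > 4 ⇒ right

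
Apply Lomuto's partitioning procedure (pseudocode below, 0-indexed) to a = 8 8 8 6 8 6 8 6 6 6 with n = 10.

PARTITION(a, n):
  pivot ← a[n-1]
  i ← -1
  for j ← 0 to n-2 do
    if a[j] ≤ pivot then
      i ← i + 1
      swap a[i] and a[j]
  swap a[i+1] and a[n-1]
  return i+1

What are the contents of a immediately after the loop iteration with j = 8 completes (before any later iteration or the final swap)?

pivot=6, i=-1
j=0: 8>6, skip
j=1: 8>6, skip
j=2: 8>6, skip
j=3: 6≤6, i=0, swap(0,3) ⇒ 6 8 8 8 8 6 8 6 6 6
j=4: 8>6, skip
j=5: 6≤6, i=1, swap(1,5) ⇒ 6 6 8 8 8 8 8 6 6 6
j=6: 8>6, skip
j=7: 6≤6, i=2, swap(2,7) ⇒ 6 6 6 8 8 8 8 8 6 6
j=8: 6≤6, i=3, swap(3,8) ⇒ 6 6 6 6 8 8 8 8 8 6
(after j=8) a = 6 6 6 6 8 8 8 8 8 6

6 6 6 6 8 8 8 8 8 6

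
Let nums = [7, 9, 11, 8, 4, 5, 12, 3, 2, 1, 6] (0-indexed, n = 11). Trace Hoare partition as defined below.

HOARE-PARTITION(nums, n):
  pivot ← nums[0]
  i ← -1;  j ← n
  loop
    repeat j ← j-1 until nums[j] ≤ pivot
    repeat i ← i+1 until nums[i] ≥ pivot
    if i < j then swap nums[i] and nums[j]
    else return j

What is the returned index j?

5

pivot=7
j stops at 10 (6), i stops at 0 (7); swap ⇒ [6, 9, 11, 8, 4, 5, 12, 3, 2, 1, 7]
j stops at 9 (1), i stops at 1 (9); swap ⇒ [6, 1, 11, 8, 4, 5, 12, 3, 2, 9, 7]
j stops at 8 (2), i stops at 2 (11); swap ⇒ [6, 1, 2, 8, 4, 5, 12, 3, 11, 9, 7]
j stops at 7 (3), i stops at 3 (8); swap ⇒ [6, 1, 2, 3, 4, 5, 12, 8, 11, 9, 7]
j stops at 5, i stops at 6; i≥j ⇒ return 5. nums=[6, 1, 2, 3, 4, 5, 12, 8, 11, 9, 7]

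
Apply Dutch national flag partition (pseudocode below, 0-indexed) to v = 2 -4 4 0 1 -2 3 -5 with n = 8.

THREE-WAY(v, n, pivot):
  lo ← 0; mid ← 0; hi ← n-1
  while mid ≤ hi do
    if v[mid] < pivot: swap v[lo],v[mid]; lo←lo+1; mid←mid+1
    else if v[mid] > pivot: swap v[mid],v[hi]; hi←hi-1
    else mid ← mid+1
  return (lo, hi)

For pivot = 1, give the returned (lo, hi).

(4, 4)

pivot = 1; lo=0, mid=0, hi=7
v[mid]=2>1: swap v[0],v[7]; hi=6 → -5 -4 4 0 1 -2 3 2
v[mid]=-5<1: swap v[0],v[0]; lo=1,mid=1 → -5 -4 4 0 1 -2 3 2
v[mid]=-4<1: swap v[1],v[1]; lo=2,mid=2 → -5 -4 4 0 1 -2 3 2
v[mid]=4>1: swap v[2],v[6]; hi=5 → -5 -4 3 0 1 -2 4 2
v[mid]=3>1: swap v[2],v[5]; hi=4 → -5 -4 -2 0 1 3 4 2
v[mid]=-2<1: swap v[2],v[2]; lo=3,mid=3 → -5 -4 -2 0 1 3 4 2
v[mid]=0<1: swap v[3],v[3]; lo=4,mid=4 → -5 -4 -2 0 1 3 4 2
v[mid]=1=1: mid=5
end: lo=4, hi=4; v = -5 -4 -2 0 1 3 4 2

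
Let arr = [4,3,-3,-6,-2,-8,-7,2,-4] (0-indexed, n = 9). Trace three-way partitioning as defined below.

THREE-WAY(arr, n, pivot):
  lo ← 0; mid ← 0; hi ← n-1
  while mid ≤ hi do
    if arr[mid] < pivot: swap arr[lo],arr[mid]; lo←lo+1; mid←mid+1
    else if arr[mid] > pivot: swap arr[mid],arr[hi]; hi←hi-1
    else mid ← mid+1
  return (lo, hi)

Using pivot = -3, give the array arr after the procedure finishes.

[-4,-7,-6,-8,-3,-2,2,3,4]

lo=0 mid=0 hi=8
4>-3: swap(0,8), hi=7 ⇒ [-4,3,-3,-6,-2,-8,-7,2,4]
-4<-3: swap(0,0), lo=1 mid=1 ⇒ [-4,3,-3,-6,-2,-8,-7,2,4]
3>-3: swap(1,7), hi=6 ⇒ [-4,2,-3,-6,-2,-8,-7,3,4]
2>-3: swap(1,6), hi=5 ⇒ [-4,-7,-3,-6,-2,-8,2,3,4]
-7<-3: swap(1,1), lo=2 mid=2 ⇒ [-4,-7,-3,-6,-2,-8,2,3,4]
-3=-3: mid=3
-6<-3: swap(2,3), lo=3 mid=4 ⇒ [-4,-7,-6,-3,-2,-8,2,3,4]
-2>-3: swap(4,5), hi=4 ⇒ [-4,-7,-6,-3,-8,-2,2,3,4]
-8<-3: swap(3,4), lo=4 mid=5 ⇒ [-4,-7,-6,-8,-3,-2,2,3,4]
done. lo=4 hi=4; arr=[-4,-7,-6,-8,-3,-2,2,3,4]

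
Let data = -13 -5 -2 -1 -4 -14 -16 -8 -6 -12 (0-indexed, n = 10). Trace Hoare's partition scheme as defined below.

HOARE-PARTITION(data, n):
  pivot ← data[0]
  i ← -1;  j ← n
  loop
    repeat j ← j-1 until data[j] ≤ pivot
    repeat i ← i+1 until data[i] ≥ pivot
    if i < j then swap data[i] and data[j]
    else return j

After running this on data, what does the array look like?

pivot=-13
j stops at 6 (-16), i stops at 0 (-13); swap ⇒ -16 -5 -2 -1 -4 -14 -13 -8 -6 -12
j stops at 5 (-14), i stops at 1 (-5); swap ⇒ -16 -14 -2 -1 -4 -5 -13 -8 -6 -12
j stops at 1, i stops at 2; i≥j ⇒ return 1. data=-16 -14 -2 -1 -4 -5 -13 -8 -6 -12

-16 -14 -2 -1 -4 -5 -13 -8 -6 -12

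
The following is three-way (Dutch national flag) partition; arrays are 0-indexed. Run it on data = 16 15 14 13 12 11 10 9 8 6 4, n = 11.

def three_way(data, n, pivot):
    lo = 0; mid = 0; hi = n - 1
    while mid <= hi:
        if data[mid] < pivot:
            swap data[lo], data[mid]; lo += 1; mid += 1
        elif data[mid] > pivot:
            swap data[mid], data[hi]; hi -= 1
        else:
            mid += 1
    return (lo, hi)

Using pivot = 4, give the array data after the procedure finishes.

pivot = 4; lo=0, mid=0, hi=10
data[mid]=16>4: swap data[0],data[10]; hi=9 → 4 15 14 13 12 11 10 9 8 6 16
data[mid]=4=4: mid=1
data[mid]=15>4: swap data[1],data[9]; hi=8 → 4 6 14 13 12 11 10 9 8 15 16
data[mid]=6>4: swap data[1],data[8]; hi=7 → 4 8 14 13 12 11 10 9 6 15 16
data[mid]=8>4: swap data[1],data[7]; hi=6 → 4 9 14 13 12 11 10 8 6 15 16
data[mid]=9>4: swap data[1],data[6]; hi=5 → 4 10 14 13 12 11 9 8 6 15 16
data[mid]=10>4: swap data[1],data[5]; hi=4 → 4 11 14 13 12 10 9 8 6 15 16
data[mid]=11>4: swap data[1],data[4]; hi=3 → 4 12 14 13 11 10 9 8 6 15 16
data[mid]=12>4: swap data[1],data[3]; hi=2 → 4 13 14 12 11 10 9 8 6 15 16
data[mid]=13>4: swap data[1],data[2]; hi=1 → 4 14 13 12 11 10 9 8 6 15 16
data[mid]=14>4: swap data[1],data[1]; hi=0 → 4 14 13 12 11 10 9 8 6 15 16
end: lo=0, hi=0; data = 4 14 13 12 11 10 9 8 6 15 16

4 14 13 12 11 10 9 8 6 15 16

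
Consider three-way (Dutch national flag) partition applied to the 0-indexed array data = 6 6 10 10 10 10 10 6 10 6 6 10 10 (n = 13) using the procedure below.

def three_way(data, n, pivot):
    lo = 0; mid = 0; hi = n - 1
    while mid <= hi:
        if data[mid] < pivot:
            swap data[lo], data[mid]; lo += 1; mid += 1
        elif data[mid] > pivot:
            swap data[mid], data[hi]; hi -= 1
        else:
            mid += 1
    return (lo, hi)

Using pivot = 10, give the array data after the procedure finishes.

6 6 6 6 6 10 10 10 10 10 10 10 10

pivot = 10; lo=0, mid=0, hi=12
data[mid]=6<10: swap data[0],data[0]; lo=1,mid=1 → 6 6 10 10 10 10 10 6 10 6 6 10 10
data[mid]=6<10: swap data[1],data[1]; lo=2,mid=2 → 6 6 10 10 10 10 10 6 10 6 6 10 10
data[mid]=10=10: mid=3
data[mid]=10=10: mid=4
data[mid]=10=10: mid=5
data[mid]=10=10: mid=6
data[mid]=10=10: mid=7
data[mid]=6<10: swap data[2],data[7]; lo=3,mid=8 → 6 6 6 10 10 10 10 10 10 6 6 10 10
data[mid]=10=10: mid=9
data[mid]=6<10: swap data[3],data[9]; lo=4,mid=10 → 6 6 6 6 10 10 10 10 10 10 6 10 10
data[mid]=6<10: swap data[4],data[10]; lo=5,mid=11 → 6 6 6 6 6 10 10 10 10 10 10 10 10
data[mid]=10=10: mid=12
data[mid]=10=10: mid=13
end: lo=5, hi=12; data = 6 6 6 6 6 10 10 10 10 10 10 10 10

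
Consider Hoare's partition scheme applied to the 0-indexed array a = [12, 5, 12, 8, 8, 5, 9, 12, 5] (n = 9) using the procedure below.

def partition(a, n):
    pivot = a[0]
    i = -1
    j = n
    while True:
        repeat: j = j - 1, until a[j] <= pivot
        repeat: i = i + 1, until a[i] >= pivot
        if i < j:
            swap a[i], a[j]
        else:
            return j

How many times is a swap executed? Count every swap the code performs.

pivot = a[0] = 12; i = -1, j = 9
j→8 (a[8]=5≤12), i→0 (a[0]=12≥12); i<j, swap → [5, 5, 12, 8, 8, 5, 9, 12, 12]
j→7 (a[7]=12≤12), i→2 (a[2]=12≥12); i<j, swap → [5, 5, 12, 8, 8, 5, 9, 12, 12]
j→6, i→7; i≥j, return j=6. a = [5, 5, 12, 8, 8, 5, 9, 12, 12]

2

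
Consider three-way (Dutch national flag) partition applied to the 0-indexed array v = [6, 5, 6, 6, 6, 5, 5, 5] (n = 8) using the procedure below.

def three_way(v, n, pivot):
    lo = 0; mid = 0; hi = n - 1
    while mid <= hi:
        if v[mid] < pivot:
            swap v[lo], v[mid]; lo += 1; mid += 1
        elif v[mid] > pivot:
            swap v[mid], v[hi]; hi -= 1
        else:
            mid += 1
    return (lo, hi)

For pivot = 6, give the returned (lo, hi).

lo=0 mid=0 hi=7
6=6: mid=1
5<6: swap(0,1), lo=1 mid=2 ⇒ [5, 6, 6, 6, 6, 5, 5, 5]
6=6: mid=3
6=6: mid=4
6=6: mid=5
5<6: swap(1,5), lo=2 mid=6 ⇒ [5, 5, 6, 6, 6, 6, 5, 5]
5<6: swap(2,6), lo=3 mid=7 ⇒ [5, 5, 5, 6, 6, 6, 6, 5]
5<6: swap(3,7), lo=4 mid=8 ⇒ [5, 5, 5, 5, 6, 6, 6, 6]
done. lo=4 hi=7; v=[5, 5, 5, 5, 6, 6, 6, 6]

(4, 7)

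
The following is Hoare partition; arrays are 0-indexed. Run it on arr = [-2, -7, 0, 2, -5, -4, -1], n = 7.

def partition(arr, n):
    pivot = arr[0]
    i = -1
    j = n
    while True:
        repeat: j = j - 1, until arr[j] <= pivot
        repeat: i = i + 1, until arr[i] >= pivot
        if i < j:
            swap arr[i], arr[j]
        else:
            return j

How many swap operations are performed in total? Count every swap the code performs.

pivot = arr[0] = -2; i = -1, j = 7
j→5 (arr[5]=-4≤-2), i→0 (arr[0]=-2≥-2); i<j, swap → [-4, -7, 0, 2, -5, -2, -1]
j→4 (arr[4]=-5≤-2), i→2 (arr[2]=0≥-2); i<j, swap → [-4, -7, -5, 2, 0, -2, -1]
j→2, i→3; i≥j, return j=2. arr = [-4, -7, -5, 2, 0, -2, -1]

2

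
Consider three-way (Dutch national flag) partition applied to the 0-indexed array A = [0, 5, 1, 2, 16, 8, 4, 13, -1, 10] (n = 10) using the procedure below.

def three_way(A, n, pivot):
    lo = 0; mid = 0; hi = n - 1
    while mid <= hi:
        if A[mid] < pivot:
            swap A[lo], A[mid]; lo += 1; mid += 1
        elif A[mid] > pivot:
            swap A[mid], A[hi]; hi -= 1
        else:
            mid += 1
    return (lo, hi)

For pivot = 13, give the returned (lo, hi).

(8, 8)

pivot = 13; lo=0, mid=0, hi=9
A[mid]=0<13: swap A[0],A[0]; lo=1,mid=1 → [0, 5, 1, 2, 16, 8, 4, 13, -1, 10]
A[mid]=5<13: swap A[1],A[1]; lo=2,mid=2 → [0, 5, 1, 2, 16, 8, 4, 13, -1, 10]
A[mid]=1<13: swap A[2],A[2]; lo=3,mid=3 → [0, 5, 1, 2, 16, 8, 4, 13, -1, 10]
A[mid]=2<13: swap A[3],A[3]; lo=4,mid=4 → [0, 5, 1, 2, 16, 8, 4, 13, -1, 10]
A[mid]=16>13: swap A[4],A[9]; hi=8 → [0, 5, 1, 2, 10, 8, 4, 13, -1, 16]
A[mid]=10<13: swap A[4],A[4]; lo=5,mid=5 → [0, 5, 1, 2, 10, 8, 4, 13, -1, 16]
A[mid]=8<13: swap A[5],A[5]; lo=6,mid=6 → [0, 5, 1, 2, 10, 8, 4, 13, -1, 16]
A[mid]=4<13: swap A[6],A[6]; lo=7,mid=7 → [0, 5, 1, 2, 10, 8, 4, 13, -1, 16]
A[mid]=13=13: mid=8
A[mid]=-1<13: swap A[7],A[8]; lo=8,mid=9 → [0, 5, 1, 2, 10, 8, 4, -1, 13, 16]
end: lo=8, hi=8; A = [0, 5, 1, 2, 10, 8, 4, -1, 13, 16]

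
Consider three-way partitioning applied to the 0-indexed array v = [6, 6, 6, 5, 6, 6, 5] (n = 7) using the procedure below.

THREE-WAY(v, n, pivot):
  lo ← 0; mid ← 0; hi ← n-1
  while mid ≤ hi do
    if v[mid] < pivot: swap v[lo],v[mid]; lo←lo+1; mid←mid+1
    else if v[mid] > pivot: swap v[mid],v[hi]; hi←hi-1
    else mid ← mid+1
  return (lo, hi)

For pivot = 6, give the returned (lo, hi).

(2, 6)

lo=0 mid=0 hi=6
6=6: mid=1
6=6: mid=2
6=6: mid=3
5<6: swap(0,3), lo=1 mid=4 ⇒ [5, 6, 6, 6, 6, 6, 5]
6=6: mid=5
6=6: mid=6
5<6: swap(1,6), lo=2 mid=7 ⇒ [5, 5, 6, 6, 6, 6, 6]
done. lo=2 hi=6; v=[5, 5, 6, 6, 6, 6, 6]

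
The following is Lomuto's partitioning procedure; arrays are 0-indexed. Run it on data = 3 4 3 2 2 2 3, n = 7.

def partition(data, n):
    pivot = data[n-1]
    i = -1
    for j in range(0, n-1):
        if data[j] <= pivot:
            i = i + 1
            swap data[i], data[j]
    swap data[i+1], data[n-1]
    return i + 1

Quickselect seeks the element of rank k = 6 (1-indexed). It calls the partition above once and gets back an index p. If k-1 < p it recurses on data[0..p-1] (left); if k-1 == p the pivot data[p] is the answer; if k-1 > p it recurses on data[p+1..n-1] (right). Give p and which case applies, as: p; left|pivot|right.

5; pivot

pivot=3, i=-1
j=0: 3≤3, i=0, swap(0,0) ⇒ 3 4 3 2 2 2 3
j=1: 4>3, skip
j=2: 3≤3, i=1, swap(1,2) ⇒ 3 3 4 2 2 2 3
j=3: 2≤3, i=2, swap(2,3) ⇒ 3 3 2 4 2 2 3
j=4: 2≤3, i=3, swap(3,4) ⇒ 3 3 2 2 4 2 3
j=5: 2≤3, i=4, swap(4,5) ⇒ 3 3 2 2 2 4 3
swap(5,6) ⇒ 3 3 2 2 2 3 4; return 5
p = 5; k-1 = 5 == 5 ⇒ pivot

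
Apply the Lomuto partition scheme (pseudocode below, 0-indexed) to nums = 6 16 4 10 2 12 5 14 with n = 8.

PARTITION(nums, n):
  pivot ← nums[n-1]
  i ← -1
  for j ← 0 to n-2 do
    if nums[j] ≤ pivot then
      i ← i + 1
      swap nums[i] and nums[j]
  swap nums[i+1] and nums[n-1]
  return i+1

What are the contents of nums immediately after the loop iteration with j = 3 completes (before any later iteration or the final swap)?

pivot=14, i=-1
j=0: 6≤14, i=0, swap(0,0) ⇒ 6 16 4 10 2 12 5 14
j=1: 16>14, skip
j=2: 4≤14, i=1, swap(1,2) ⇒ 6 4 16 10 2 12 5 14
j=3: 10≤14, i=2, swap(2,3) ⇒ 6 4 10 16 2 12 5 14
(after j=3) nums = 6 4 10 16 2 12 5 14

6 4 10 16 2 12 5 14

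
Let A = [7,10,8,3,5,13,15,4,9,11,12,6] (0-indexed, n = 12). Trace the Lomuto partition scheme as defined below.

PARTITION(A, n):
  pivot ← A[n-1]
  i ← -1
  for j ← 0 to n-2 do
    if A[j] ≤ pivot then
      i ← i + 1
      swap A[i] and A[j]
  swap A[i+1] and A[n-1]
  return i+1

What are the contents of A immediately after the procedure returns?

[3,5,4,6,10,13,15,8,9,11,12,7]

pivot=6, i=-1
j=0: 7>6, skip
j=1: 10>6, skip
j=2: 8>6, skip
j=3: 3≤6, i=0, swap(0,3) ⇒ [3,10,8,7,5,13,15,4,9,11,12,6]
j=4: 5≤6, i=1, swap(1,4) ⇒ [3,5,8,7,10,13,15,4,9,11,12,6]
j=5: 13>6, skip
j=6: 15>6, skip
j=7: 4≤6, i=2, swap(2,7) ⇒ [3,5,4,7,10,13,15,8,9,11,12,6]
j=8: 9>6, skip
j=9: 11>6, skip
j=10: 12>6, skip
swap(3,11) ⇒ [3,5,4,6,10,13,15,8,9,11,12,7]; return 3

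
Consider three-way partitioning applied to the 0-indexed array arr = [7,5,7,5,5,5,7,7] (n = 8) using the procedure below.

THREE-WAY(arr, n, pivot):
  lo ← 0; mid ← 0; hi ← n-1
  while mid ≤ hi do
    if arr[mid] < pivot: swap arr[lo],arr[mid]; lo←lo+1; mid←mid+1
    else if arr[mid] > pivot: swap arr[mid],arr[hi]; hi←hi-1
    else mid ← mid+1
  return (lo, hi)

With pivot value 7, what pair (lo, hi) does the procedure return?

(4, 7)

lo=0 mid=0 hi=7
7=7: mid=1
5<7: swap(0,1), lo=1 mid=2 ⇒ [5,7,7,5,5,5,7,7]
7=7: mid=3
5<7: swap(1,3), lo=2 mid=4 ⇒ [5,5,7,7,5,5,7,7]
5<7: swap(2,4), lo=3 mid=5 ⇒ [5,5,5,7,7,5,7,7]
5<7: swap(3,5), lo=4 mid=6 ⇒ [5,5,5,5,7,7,7,7]
7=7: mid=7
7=7: mid=8
done. lo=4 hi=7; arr=[5,5,5,5,7,7,7,7]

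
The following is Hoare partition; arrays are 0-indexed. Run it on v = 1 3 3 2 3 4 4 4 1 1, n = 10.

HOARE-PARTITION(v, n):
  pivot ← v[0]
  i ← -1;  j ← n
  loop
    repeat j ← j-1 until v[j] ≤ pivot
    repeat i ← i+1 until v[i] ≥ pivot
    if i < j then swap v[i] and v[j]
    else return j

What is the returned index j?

1

pivot = v[0] = 1; i = -1, j = 10
j→9 (v[9]=1≤1), i→0 (v[0]=1≥1); i<j, swap → 1 3 3 2 3 4 4 4 1 1
j→8 (v[8]=1≤1), i→1 (v[1]=3≥1); i<j, swap → 1 1 3 2 3 4 4 4 3 1
j→1, i→2; i≥j, return j=1. v = 1 1 3 2 3 4 4 4 3 1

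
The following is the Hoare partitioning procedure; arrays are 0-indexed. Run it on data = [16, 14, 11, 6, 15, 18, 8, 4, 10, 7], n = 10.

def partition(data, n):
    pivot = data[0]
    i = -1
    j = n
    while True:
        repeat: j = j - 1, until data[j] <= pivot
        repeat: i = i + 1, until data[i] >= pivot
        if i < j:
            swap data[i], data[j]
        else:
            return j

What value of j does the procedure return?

pivot=16
j stops at 9 (7), i stops at 0 (16); swap ⇒ [7, 14, 11, 6, 15, 18, 8, 4, 10, 16]
j stops at 8 (10), i stops at 5 (18); swap ⇒ [7, 14, 11, 6, 15, 10, 8, 4, 18, 16]
j stops at 7, i stops at 8; i≥j ⇒ return 7. data=[7, 14, 11, 6, 15, 10, 8, 4, 18, 16]

7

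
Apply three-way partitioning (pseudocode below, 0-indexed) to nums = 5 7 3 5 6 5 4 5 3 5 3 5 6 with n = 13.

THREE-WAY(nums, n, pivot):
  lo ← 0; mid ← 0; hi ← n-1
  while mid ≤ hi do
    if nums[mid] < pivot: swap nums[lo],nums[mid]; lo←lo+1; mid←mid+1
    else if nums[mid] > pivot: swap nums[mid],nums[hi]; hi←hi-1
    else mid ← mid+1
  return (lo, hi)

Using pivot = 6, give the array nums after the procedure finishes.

5 3 5 5 4 5 3 5 3 5 6 6 7

lo=0 mid=0 hi=12
5<6: swap(0,0), lo=1 mid=1 ⇒ 5 7 3 5 6 5 4 5 3 5 3 5 6
7>6: swap(1,12), hi=11 ⇒ 5 6 3 5 6 5 4 5 3 5 3 5 7
6=6: mid=2
3<6: swap(1,2), lo=2 mid=3 ⇒ 5 3 6 5 6 5 4 5 3 5 3 5 7
5<6: swap(2,3), lo=3 mid=4 ⇒ 5 3 5 6 6 5 4 5 3 5 3 5 7
6=6: mid=5
5<6: swap(3,5), lo=4 mid=6 ⇒ 5 3 5 5 6 6 4 5 3 5 3 5 7
4<6: swap(4,6), lo=5 mid=7 ⇒ 5 3 5 5 4 6 6 5 3 5 3 5 7
5<6: swap(5,7), lo=6 mid=8 ⇒ 5 3 5 5 4 5 6 6 3 5 3 5 7
3<6: swap(6,8), lo=7 mid=9 ⇒ 5 3 5 5 4 5 3 6 6 5 3 5 7
5<6: swap(7,9), lo=8 mid=10 ⇒ 5 3 5 5 4 5 3 5 6 6 3 5 7
3<6: swap(8,10), lo=9 mid=11 ⇒ 5 3 5 5 4 5 3 5 3 6 6 5 7
5<6: swap(9,11), lo=10 mid=12 ⇒ 5 3 5 5 4 5 3 5 3 5 6 6 7
done. lo=10 hi=11; nums=5 3 5 5 4 5 3 5 3 5 6 6 7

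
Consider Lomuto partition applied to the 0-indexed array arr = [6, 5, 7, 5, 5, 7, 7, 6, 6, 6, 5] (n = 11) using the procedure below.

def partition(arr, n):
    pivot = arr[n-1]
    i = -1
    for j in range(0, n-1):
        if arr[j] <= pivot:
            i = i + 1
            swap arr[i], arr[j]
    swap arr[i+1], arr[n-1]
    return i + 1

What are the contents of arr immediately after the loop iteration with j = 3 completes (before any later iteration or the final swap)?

pivot=5, i=-1
j=0: 6>5, skip
j=1: 5≤5, i=0, swap(0,1) ⇒ [5, 6, 7, 5, 5, 7, 7, 6, 6, 6, 5]
j=2: 7>5, skip
j=3: 5≤5, i=1, swap(1,3) ⇒ [5, 5, 7, 6, 5, 7, 7, 6, 6, 6, 5]
(after j=3) arr = [5, 5, 7, 6, 5, 7, 7, 6, 6, 6, 5]

[5, 5, 7, 6, 5, 7, 7, 6, 6, 6, 5]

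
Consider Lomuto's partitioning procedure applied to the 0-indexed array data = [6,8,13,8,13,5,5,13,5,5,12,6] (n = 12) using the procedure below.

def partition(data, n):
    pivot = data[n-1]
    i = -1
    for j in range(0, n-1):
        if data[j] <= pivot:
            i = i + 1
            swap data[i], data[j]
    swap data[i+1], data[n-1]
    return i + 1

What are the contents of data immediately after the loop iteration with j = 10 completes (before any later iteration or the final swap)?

pivot=6, i=-1
j=0: 6≤6, i=0, swap(0,0) ⇒ [6,8,13,8,13,5,5,13,5,5,12,6]
j=1: 8>6, skip
j=2: 13>6, skip
j=3: 8>6, skip
j=4: 13>6, skip
j=5: 5≤6, i=1, swap(1,5) ⇒ [6,5,13,8,13,8,5,13,5,5,12,6]
j=6: 5≤6, i=2, swap(2,6) ⇒ [6,5,5,8,13,8,13,13,5,5,12,6]
j=7: 13>6, skip
j=8: 5≤6, i=3, swap(3,8) ⇒ [6,5,5,5,13,8,13,13,8,5,12,6]
j=9: 5≤6, i=4, swap(4,9) ⇒ [6,5,5,5,5,8,13,13,8,13,12,6]
j=10: 12>6, skip
(after j=10) data = [6,5,5,5,5,8,13,13,8,13,12,6]

[6,5,5,5,5,8,13,13,8,13,12,6]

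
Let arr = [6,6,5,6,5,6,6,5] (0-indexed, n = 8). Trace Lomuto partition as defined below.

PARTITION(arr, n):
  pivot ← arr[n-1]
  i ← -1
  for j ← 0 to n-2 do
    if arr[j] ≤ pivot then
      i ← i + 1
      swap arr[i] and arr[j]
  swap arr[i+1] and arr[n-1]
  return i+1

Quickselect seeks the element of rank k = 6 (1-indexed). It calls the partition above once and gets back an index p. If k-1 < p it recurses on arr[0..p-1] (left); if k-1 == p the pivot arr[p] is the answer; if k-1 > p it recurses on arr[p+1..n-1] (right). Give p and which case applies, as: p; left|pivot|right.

pivot = arr[7] = 5; i = -1
j=0: arr[0]=6 > 5 → no swap
j=1: arr[1]=6 > 5 → no swap
j=2: arr[2]=5 ≤ 5 → i=0, swap arr[0],arr[2] → [5,6,6,6,5,6,6,5]
j=3: arr[3]=6 > 5 → no swap
j=4: arr[4]=5 ≤ 5 → i=1, swap arr[1],arr[4] → [5,5,6,6,6,6,6,5]
j=5: arr[5]=6 > 5 → no swap
j=6: arr[6]=6 > 5 → no swap
final swap arr[2],arr[7] → [5,5,5,6,6,6,6,6]; return 2
p = 2; k-1 = 5 > 2 ⇒ right

2; right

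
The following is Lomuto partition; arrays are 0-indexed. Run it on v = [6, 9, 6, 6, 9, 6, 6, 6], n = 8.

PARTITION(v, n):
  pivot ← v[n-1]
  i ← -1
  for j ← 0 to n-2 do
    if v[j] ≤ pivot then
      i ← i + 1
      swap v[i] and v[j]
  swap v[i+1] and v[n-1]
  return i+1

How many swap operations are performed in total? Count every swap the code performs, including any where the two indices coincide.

pivot = v[7] = 6; i = -1
j=0: v[0]=6 ≤ 6 → i=0, swap v[0],v[0] (no change) → [6, 9, 6, 6, 9, 6, 6, 6]
j=1: v[1]=9 > 6 → no swap
j=2: v[2]=6 ≤ 6 → i=1, swap v[1],v[2] → [6, 6, 9, 6, 9, 6, 6, 6]
j=3: v[3]=6 ≤ 6 → i=2, swap v[2],v[3] → [6, 6, 6, 9, 9, 6, 6, 6]
j=4: v[4]=9 > 6 → no swap
j=5: v[5]=6 ≤ 6 → i=3, swap v[3],v[5] → [6, 6, 6, 6, 9, 9, 6, 6]
j=6: v[6]=6 ≤ 6 → i=4, swap v[4],v[6] → [6, 6, 6, 6, 6, 9, 9, 6]
final swap v[5],v[7] → [6, 6, 6, 6, 6, 6, 9, 9]; return 5

6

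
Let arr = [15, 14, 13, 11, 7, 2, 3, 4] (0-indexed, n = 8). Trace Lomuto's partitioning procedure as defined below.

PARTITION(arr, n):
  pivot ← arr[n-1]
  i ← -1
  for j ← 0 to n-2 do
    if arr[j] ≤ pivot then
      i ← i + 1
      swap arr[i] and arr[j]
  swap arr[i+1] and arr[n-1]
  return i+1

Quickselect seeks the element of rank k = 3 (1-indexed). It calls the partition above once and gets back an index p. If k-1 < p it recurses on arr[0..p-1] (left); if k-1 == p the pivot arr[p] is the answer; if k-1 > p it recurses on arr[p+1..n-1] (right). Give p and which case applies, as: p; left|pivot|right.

2; pivot

pivot=4, i=-1
j=0: 15>4, skip
j=1: 14>4, skip
j=2: 13>4, skip
j=3: 11>4, skip
j=4: 7>4, skip
j=5: 2≤4, i=0, swap(0,5) ⇒ [2, 14, 13, 11, 7, 15, 3, 4]
j=6: 3≤4, i=1, swap(1,6) ⇒ [2, 3, 13, 11, 7, 15, 14, 4]
swap(2,7) ⇒ [2, 3, 4, 11, 7, 15, 14, 13]; return 2
p = 2; k-1 = 2 == 2 ⇒ pivot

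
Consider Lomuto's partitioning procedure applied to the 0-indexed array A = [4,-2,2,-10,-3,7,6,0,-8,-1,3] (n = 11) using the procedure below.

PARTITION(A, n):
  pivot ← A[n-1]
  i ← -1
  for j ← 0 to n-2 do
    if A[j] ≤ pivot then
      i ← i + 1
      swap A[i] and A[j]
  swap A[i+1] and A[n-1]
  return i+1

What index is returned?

pivot = A[10] = 3; i = -1
j=0: A[0]=4 > 3 → no swap
j=1: A[1]=-2 ≤ 3 → i=0, swap A[0],A[1] → [-2,4,2,-10,-3,7,6,0,-8,-1,3]
j=2: A[2]=2 ≤ 3 → i=1, swap A[1],A[2] → [-2,2,4,-10,-3,7,6,0,-8,-1,3]
j=3: A[3]=-10 ≤ 3 → i=2, swap A[2],A[3] → [-2,2,-10,4,-3,7,6,0,-8,-1,3]
j=4: A[4]=-3 ≤ 3 → i=3, swap A[3],A[4] → [-2,2,-10,-3,4,7,6,0,-8,-1,3]
j=5: A[5]=7 > 3 → no swap
j=6: A[6]=6 > 3 → no swap
j=7: A[7]=0 ≤ 3 → i=4, swap A[4],A[7] → [-2,2,-10,-3,0,7,6,4,-8,-1,3]
j=8: A[8]=-8 ≤ 3 → i=5, swap A[5],A[8] → [-2,2,-10,-3,0,-8,6,4,7,-1,3]
j=9: A[9]=-1 ≤ 3 → i=6, swap A[6],A[9] → [-2,2,-10,-3,0,-8,-1,4,7,6,3]
final swap A[7],A[10] → [-2,2,-10,-3,0,-8,-1,3,7,6,4]; return 7

7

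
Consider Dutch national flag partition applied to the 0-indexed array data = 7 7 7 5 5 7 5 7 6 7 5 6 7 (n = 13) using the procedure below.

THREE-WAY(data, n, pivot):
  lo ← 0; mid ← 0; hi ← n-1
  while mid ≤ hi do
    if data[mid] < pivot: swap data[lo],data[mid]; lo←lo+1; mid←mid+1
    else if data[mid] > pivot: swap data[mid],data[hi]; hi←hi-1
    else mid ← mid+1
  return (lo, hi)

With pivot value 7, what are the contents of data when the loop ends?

5 5 5 6 5 6 7 7 7 7 7 7 7

pivot = 7; lo=0, mid=0, hi=12
data[mid]=7=7: mid=1
data[mid]=7=7: mid=2
data[mid]=7=7: mid=3
data[mid]=5<7: swap data[0],data[3]; lo=1,mid=4 → 5 7 7 7 5 7 5 7 6 7 5 6 7
data[mid]=5<7: swap data[1],data[4]; lo=2,mid=5 → 5 5 7 7 7 7 5 7 6 7 5 6 7
data[mid]=7=7: mid=6
data[mid]=5<7: swap data[2],data[6]; lo=3,mid=7 → 5 5 5 7 7 7 7 7 6 7 5 6 7
data[mid]=7=7: mid=8
data[mid]=6<7: swap data[3],data[8]; lo=4,mid=9 → 5 5 5 6 7 7 7 7 7 7 5 6 7
data[mid]=7=7: mid=10
data[mid]=5<7: swap data[4],data[10]; lo=5,mid=11 → 5 5 5 6 5 7 7 7 7 7 7 6 7
data[mid]=6<7: swap data[5],data[11]; lo=6,mid=12 → 5 5 5 6 5 6 7 7 7 7 7 7 7
data[mid]=7=7: mid=13
end: lo=6, hi=12; data = 5 5 5 6 5 6 7 7 7 7 7 7 7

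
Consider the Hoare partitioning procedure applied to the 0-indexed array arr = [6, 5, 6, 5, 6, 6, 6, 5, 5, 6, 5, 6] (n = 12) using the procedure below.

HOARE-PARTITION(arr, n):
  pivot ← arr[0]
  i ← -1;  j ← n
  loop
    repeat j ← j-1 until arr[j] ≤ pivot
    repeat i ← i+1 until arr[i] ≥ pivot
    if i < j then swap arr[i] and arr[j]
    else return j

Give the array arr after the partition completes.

[6, 5, 5, 5, 6, 5, 5, 6, 6, 6, 6, 6]

pivot = arr[0] = 6; i = -1, j = 12
j→11 (arr[11]=6≤6), i→0 (arr[0]=6≥6); i<j, swap → [6, 5, 6, 5, 6, 6, 6, 5, 5, 6, 5, 6]
j→10 (arr[10]=5≤6), i→2 (arr[2]=6≥6); i<j, swap → [6, 5, 5, 5, 6, 6, 6, 5, 5, 6, 6, 6]
j→9 (arr[9]=6≤6), i→4 (arr[4]=6≥6); i<j, swap → [6, 5, 5, 5, 6, 6, 6, 5, 5, 6, 6, 6]
j→8 (arr[8]=5≤6), i→5 (arr[5]=6≥6); i<j, swap → [6, 5, 5, 5, 6, 5, 6, 5, 6, 6, 6, 6]
j→7 (arr[7]=5≤6), i→6 (arr[6]=6≥6); i<j, swap → [6, 5, 5, 5, 6, 5, 5, 6, 6, 6, 6, 6]
j→6, i→7; i≥j, return j=6. arr = [6, 5, 5, 5, 6, 5, 5, 6, 6, 6, 6, 6]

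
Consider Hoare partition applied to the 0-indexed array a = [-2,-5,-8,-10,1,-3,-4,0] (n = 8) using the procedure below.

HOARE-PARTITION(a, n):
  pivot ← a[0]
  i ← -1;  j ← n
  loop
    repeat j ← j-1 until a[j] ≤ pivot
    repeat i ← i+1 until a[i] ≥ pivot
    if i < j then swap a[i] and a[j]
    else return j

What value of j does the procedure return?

4

pivot = a[0] = -2; i = -1, j = 8
j→6 (a[6]=-4≤-2), i→0 (a[0]=-2≥-2); i<j, swap → [-4,-5,-8,-10,1,-3,-2,0]
j→5 (a[5]=-3≤-2), i→4 (a[4]=1≥-2); i<j, swap → [-4,-5,-8,-10,-3,1,-2,0]
j→4, i→5; i≥j, return j=4. a = [-4,-5,-8,-10,-3,1,-2,0]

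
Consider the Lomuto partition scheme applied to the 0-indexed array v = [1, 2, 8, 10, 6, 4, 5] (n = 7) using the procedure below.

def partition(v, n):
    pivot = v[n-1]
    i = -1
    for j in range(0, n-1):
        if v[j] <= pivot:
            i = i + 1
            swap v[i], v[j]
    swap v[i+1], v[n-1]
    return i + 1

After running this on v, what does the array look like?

pivot = v[6] = 5; i = -1
j=0: v[0]=1 ≤ 5 → i=0, swap v[0],v[0] (no change) → [1, 2, 8, 10, 6, 4, 5]
j=1: v[1]=2 ≤ 5 → i=1, swap v[1],v[1] (no change) → [1, 2, 8, 10, 6, 4, 5]
j=2: v[2]=8 > 5 → no swap
j=3: v[3]=10 > 5 → no swap
j=4: v[4]=6 > 5 → no swap
j=5: v[5]=4 ≤ 5 → i=2, swap v[2],v[5] → [1, 2, 4, 10, 6, 8, 5]
final swap v[3],v[6] → [1, 2, 4, 5, 6, 8, 10]; return 3

[1, 2, 4, 5, 6, 8, 10]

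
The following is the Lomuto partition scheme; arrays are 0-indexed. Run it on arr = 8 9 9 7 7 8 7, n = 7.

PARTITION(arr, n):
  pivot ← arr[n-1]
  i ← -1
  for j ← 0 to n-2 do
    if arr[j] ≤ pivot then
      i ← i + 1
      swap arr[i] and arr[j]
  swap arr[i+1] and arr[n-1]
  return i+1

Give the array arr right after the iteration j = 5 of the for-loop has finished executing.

7 7 9 8 9 8 7

pivot=7, i=-1
j=0: 8>7, skip
j=1: 9>7, skip
j=2: 9>7, skip
j=3: 7≤7, i=0, swap(0,3) ⇒ 7 9 9 8 7 8 7
j=4: 7≤7, i=1, swap(1,4) ⇒ 7 7 9 8 9 8 7
j=5: 8>7, skip
(after j=5) arr = 7 7 9 8 9 8 7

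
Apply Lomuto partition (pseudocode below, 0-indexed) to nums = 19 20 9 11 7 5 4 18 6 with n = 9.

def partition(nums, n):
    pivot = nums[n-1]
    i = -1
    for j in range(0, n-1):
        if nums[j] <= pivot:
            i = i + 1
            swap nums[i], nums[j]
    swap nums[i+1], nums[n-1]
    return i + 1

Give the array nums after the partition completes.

5 4 6 11 7 19 20 18 9

pivot=6, i=-1
j=0: 19>6, skip
j=1: 20>6, skip
j=2: 9>6, skip
j=3: 11>6, skip
j=4: 7>6, skip
j=5: 5≤6, i=0, swap(0,5) ⇒ 5 20 9 11 7 19 4 18 6
j=6: 4≤6, i=1, swap(1,6) ⇒ 5 4 9 11 7 19 20 18 6
j=7: 18>6, skip
swap(2,8) ⇒ 5 4 6 11 7 19 20 18 9; return 2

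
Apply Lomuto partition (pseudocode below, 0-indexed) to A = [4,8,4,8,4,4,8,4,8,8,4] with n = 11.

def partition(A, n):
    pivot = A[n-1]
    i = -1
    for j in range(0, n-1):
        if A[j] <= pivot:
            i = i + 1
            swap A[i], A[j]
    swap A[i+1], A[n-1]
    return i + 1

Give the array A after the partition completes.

pivot=4, i=-1
j=0: 4≤4, i=0, swap(0,0) ⇒ [4,8,4,8,4,4,8,4,8,8,4]
j=1: 8>4, skip
j=2: 4≤4, i=1, swap(1,2) ⇒ [4,4,8,8,4,4,8,4,8,8,4]
j=3: 8>4, skip
j=4: 4≤4, i=2, swap(2,4) ⇒ [4,4,4,8,8,4,8,4,8,8,4]
j=5: 4≤4, i=3, swap(3,5) ⇒ [4,4,4,4,8,8,8,4,8,8,4]
j=6: 8>4, skip
j=7: 4≤4, i=4, swap(4,7) ⇒ [4,4,4,4,4,8,8,8,8,8,4]
j=8: 8>4, skip
j=9: 8>4, skip
swap(5,10) ⇒ [4,4,4,4,4,4,8,8,8,8,8]; return 5

[4,4,4,4,4,4,8,8,8,8,8]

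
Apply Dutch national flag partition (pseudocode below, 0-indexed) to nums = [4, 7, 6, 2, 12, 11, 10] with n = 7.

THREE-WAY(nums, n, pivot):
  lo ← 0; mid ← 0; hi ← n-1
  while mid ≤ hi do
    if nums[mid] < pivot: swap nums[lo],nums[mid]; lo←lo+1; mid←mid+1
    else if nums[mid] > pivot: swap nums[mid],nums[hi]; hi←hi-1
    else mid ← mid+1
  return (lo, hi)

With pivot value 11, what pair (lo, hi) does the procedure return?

lo=0 mid=0 hi=6
4<11: swap(0,0), lo=1 mid=1 ⇒ [4, 7, 6, 2, 12, 11, 10]
7<11: swap(1,1), lo=2 mid=2 ⇒ [4, 7, 6, 2, 12, 11, 10]
6<11: swap(2,2), lo=3 mid=3 ⇒ [4, 7, 6, 2, 12, 11, 10]
2<11: swap(3,3), lo=4 mid=4 ⇒ [4, 7, 6, 2, 12, 11, 10]
12>11: swap(4,6), hi=5 ⇒ [4, 7, 6, 2, 10, 11, 12]
10<11: swap(4,4), lo=5 mid=5 ⇒ [4, 7, 6, 2, 10, 11, 12]
11=11: mid=6
done. lo=5 hi=5; nums=[4, 7, 6, 2, 10, 11, 12]

(5, 5)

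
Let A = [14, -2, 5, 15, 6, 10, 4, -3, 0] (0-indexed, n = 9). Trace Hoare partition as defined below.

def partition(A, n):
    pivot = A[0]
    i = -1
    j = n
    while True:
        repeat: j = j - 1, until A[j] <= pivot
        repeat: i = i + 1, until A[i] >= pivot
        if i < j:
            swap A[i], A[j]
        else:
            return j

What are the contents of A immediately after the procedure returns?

[0, -2, 5, -3, 6, 10, 4, 15, 14]

pivot=14
j stops at 8 (0), i stops at 0 (14); swap ⇒ [0, -2, 5, 15, 6, 10, 4, -3, 14]
j stops at 7 (-3), i stops at 3 (15); swap ⇒ [0, -2, 5, -3, 6, 10, 4, 15, 14]
j stops at 6, i stops at 7; i≥j ⇒ return 6. A=[0, -2, 5, -3, 6, 10, 4, 15, 14]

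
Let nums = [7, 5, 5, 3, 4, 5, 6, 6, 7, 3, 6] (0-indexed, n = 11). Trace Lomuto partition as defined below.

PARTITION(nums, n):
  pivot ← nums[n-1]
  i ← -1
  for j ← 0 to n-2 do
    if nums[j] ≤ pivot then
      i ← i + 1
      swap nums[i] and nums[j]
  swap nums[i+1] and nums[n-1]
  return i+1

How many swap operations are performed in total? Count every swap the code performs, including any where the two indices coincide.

9

pivot=6, i=-1
j=0: 7>6, skip
j=1: 5≤6, i=0, swap(0,1) ⇒ [5, 7, 5, 3, 4, 5, 6, 6, 7, 3, 6]
j=2: 5≤6, i=1, swap(1,2) ⇒ [5, 5, 7, 3, 4, 5, 6, 6, 7, 3, 6]
j=3: 3≤6, i=2, swap(2,3) ⇒ [5, 5, 3, 7, 4, 5, 6, 6, 7, 3, 6]
j=4: 4≤6, i=3, swap(3,4) ⇒ [5, 5, 3, 4, 7, 5, 6, 6, 7, 3, 6]
j=5: 5≤6, i=4, swap(4,5) ⇒ [5, 5, 3, 4, 5, 7, 6, 6, 7, 3, 6]
j=6: 6≤6, i=5, swap(5,6) ⇒ [5, 5, 3, 4, 5, 6, 7, 6, 7, 3, 6]
j=7: 6≤6, i=6, swap(6,7) ⇒ [5, 5, 3, 4, 5, 6, 6, 7, 7, 3, 6]
j=8: 7>6, skip
j=9: 3≤6, i=7, swap(7,9) ⇒ [5, 5, 3, 4, 5, 6, 6, 3, 7, 7, 6]
swap(8,10) ⇒ [5, 5, 3, 4, 5, 6, 6, 3, 6, 7, 7]; return 8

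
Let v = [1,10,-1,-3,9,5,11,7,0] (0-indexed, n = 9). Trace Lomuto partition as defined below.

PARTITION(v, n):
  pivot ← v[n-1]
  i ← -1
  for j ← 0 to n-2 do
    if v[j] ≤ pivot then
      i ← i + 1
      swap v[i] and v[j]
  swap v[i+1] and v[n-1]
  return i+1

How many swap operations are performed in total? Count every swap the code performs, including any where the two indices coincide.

3

pivot = v[8] = 0; i = -1
j=0: v[0]=1 > 0 → no swap
j=1: v[1]=10 > 0 → no swap
j=2: v[2]=-1 ≤ 0 → i=0, swap v[0],v[2] → [-1,10,1,-3,9,5,11,7,0]
j=3: v[3]=-3 ≤ 0 → i=1, swap v[1],v[3] → [-1,-3,1,10,9,5,11,7,0]
j=4: v[4]=9 > 0 → no swap
j=5: v[5]=5 > 0 → no swap
j=6: v[6]=11 > 0 → no swap
j=7: v[7]=7 > 0 → no swap
final swap v[2],v[8] → [-1,-3,0,10,9,5,11,7,1]; return 2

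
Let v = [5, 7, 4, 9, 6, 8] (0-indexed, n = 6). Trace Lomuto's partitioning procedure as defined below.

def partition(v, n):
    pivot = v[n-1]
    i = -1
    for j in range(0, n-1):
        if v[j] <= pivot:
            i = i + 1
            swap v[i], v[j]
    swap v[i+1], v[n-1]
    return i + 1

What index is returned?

pivot = v[5] = 8; i = -1
j=0: v[0]=5 ≤ 8 → i=0, swap v[0],v[0] (no change) → [5, 7, 4, 9, 6, 8]
j=1: v[1]=7 ≤ 8 → i=1, swap v[1],v[1] (no change) → [5, 7, 4, 9, 6, 8]
j=2: v[2]=4 ≤ 8 → i=2, swap v[2],v[2] (no change) → [5, 7, 4, 9, 6, 8]
j=3: v[3]=9 > 8 → no swap
j=4: v[4]=6 ≤ 8 → i=3, swap v[3],v[4] → [5, 7, 4, 6, 9, 8]
final swap v[4],v[5] → [5, 7, 4, 6, 8, 9]; return 4

4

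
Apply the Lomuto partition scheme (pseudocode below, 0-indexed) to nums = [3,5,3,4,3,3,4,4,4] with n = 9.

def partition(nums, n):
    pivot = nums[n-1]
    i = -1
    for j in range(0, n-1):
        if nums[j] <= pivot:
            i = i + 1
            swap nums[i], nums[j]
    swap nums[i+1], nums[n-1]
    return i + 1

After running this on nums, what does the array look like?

pivot=4, i=-1
j=0: 3≤4, i=0, swap(0,0) ⇒ [3,5,3,4,3,3,4,4,4]
j=1: 5>4, skip
j=2: 3≤4, i=1, swap(1,2) ⇒ [3,3,5,4,3,3,4,4,4]
j=3: 4≤4, i=2, swap(2,3) ⇒ [3,3,4,5,3,3,4,4,4]
j=4: 3≤4, i=3, swap(3,4) ⇒ [3,3,4,3,5,3,4,4,4]
j=5: 3≤4, i=4, swap(4,5) ⇒ [3,3,4,3,3,5,4,4,4]
j=6: 4≤4, i=5, swap(5,6) ⇒ [3,3,4,3,3,4,5,4,4]
j=7: 4≤4, i=6, swap(6,7) ⇒ [3,3,4,3,3,4,4,5,4]
swap(7,8) ⇒ [3,3,4,3,3,4,4,4,5]; return 7

[3,3,4,3,3,4,4,4,5]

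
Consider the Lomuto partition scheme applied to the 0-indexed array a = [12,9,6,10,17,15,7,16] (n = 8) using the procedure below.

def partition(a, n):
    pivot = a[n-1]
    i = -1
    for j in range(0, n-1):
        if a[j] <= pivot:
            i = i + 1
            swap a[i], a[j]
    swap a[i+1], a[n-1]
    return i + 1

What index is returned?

pivot = a[7] = 16; i = -1
j=0: a[0]=12 ≤ 16 → i=0, swap a[0],a[0] (no change) → [12,9,6,10,17,15,7,16]
j=1: a[1]=9 ≤ 16 → i=1, swap a[1],a[1] (no change) → [12,9,6,10,17,15,7,16]
j=2: a[2]=6 ≤ 16 → i=2, swap a[2],a[2] (no change) → [12,9,6,10,17,15,7,16]
j=3: a[3]=10 ≤ 16 → i=3, swap a[3],a[3] (no change) → [12,9,6,10,17,15,7,16]
j=4: a[4]=17 > 16 → no swap
j=5: a[5]=15 ≤ 16 → i=4, swap a[4],a[5] → [12,9,6,10,15,17,7,16]
j=6: a[6]=7 ≤ 16 → i=5, swap a[5],a[6] → [12,9,6,10,15,7,17,16]
final swap a[6],a[7] → [12,9,6,10,15,7,16,17]; return 6

6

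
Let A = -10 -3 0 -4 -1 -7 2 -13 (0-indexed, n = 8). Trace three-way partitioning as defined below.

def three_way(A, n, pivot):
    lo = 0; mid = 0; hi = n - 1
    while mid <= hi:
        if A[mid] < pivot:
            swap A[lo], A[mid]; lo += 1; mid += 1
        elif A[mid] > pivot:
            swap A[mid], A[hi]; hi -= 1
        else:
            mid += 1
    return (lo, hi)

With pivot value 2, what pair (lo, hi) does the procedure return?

(7, 7)

lo=0 mid=0 hi=7
-10<2: swap(0,0), lo=1 mid=1 ⇒ -10 -3 0 -4 -1 -7 2 -13
-3<2: swap(1,1), lo=2 mid=2 ⇒ -10 -3 0 -4 -1 -7 2 -13
0<2: swap(2,2), lo=3 mid=3 ⇒ -10 -3 0 -4 -1 -7 2 -13
-4<2: swap(3,3), lo=4 mid=4 ⇒ -10 -3 0 -4 -1 -7 2 -13
-1<2: swap(4,4), lo=5 mid=5 ⇒ -10 -3 0 -4 -1 -7 2 -13
-7<2: swap(5,5), lo=6 mid=6 ⇒ -10 -3 0 -4 -1 -7 2 -13
2=2: mid=7
-13<2: swap(6,7), lo=7 mid=8 ⇒ -10 -3 0 -4 -1 -7 -13 2
done. lo=7 hi=7; A=-10 -3 0 -4 -1 -7 -13 2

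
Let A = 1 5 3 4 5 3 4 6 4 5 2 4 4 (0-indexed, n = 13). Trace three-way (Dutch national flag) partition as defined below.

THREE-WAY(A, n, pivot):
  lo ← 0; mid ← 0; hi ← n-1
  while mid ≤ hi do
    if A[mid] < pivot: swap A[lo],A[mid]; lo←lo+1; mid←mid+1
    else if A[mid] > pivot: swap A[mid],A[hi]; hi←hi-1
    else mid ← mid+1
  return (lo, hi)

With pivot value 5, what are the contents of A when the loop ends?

1 3 4 3 4 4 4 2 4 5 5 5 6

pivot = 5; lo=0, mid=0, hi=12
A[mid]=1<5: swap A[0],A[0]; lo=1,mid=1 → 1 5 3 4 5 3 4 6 4 5 2 4 4
A[mid]=5=5: mid=2
A[mid]=3<5: swap A[1],A[2]; lo=2,mid=3 → 1 3 5 4 5 3 4 6 4 5 2 4 4
A[mid]=4<5: swap A[2],A[3]; lo=3,mid=4 → 1 3 4 5 5 3 4 6 4 5 2 4 4
A[mid]=5=5: mid=5
A[mid]=3<5: swap A[3],A[5]; lo=4,mid=6 → 1 3 4 3 5 5 4 6 4 5 2 4 4
A[mid]=4<5: swap A[4],A[6]; lo=5,mid=7 → 1 3 4 3 4 5 5 6 4 5 2 4 4
A[mid]=6>5: swap A[7],A[12]; hi=11 → 1 3 4 3 4 5 5 4 4 5 2 4 6
A[mid]=4<5: swap A[5],A[7]; lo=6,mid=8 → 1 3 4 3 4 4 5 5 4 5 2 4 6
A[mid]=4<5: swap A[6],A[8]; lo=7,mid=9 → 1 3 4 3 4 4 4 5 5 5 2 4 6
A[mid]=5=5: mid=10
A[mid]=2<5: swap A[7],A[10]; lo=8,mid=11 → 1 3 4 3 4 4 4 2 5 5 5 4 6
A[mid]=4<5: swap A[8],A[11]; lo=9,mid=12 → 1 3 4 3 4 4 4 2 4 5 5 5 6
end: lo=9, hi=11; A = 1 3 4 3 4 4 4 2 4 5 5 5 6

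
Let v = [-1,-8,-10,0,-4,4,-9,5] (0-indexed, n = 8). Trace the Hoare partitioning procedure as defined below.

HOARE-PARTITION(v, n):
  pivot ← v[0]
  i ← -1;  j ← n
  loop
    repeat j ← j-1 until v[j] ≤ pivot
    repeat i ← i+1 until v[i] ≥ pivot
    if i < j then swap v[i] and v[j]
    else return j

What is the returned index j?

3

pivot = v[0] = -1; i = -1, j = 8
j→6 (v[6]=-9≤-1), i→0 (v[0]=-1≥-1); i<j, swap → [-9,-8,-10,0,-4,4,-1,5]
j→4 (v[4]=-4≤-1), i→3 (v[3]=0≥-1); i<j, swap → [-9,-8,-10,-4,0,4,-1,5]
j→3, i→4; i≥j, return j=3. v = [-9,-8,-10,-4,0,4,-1,5]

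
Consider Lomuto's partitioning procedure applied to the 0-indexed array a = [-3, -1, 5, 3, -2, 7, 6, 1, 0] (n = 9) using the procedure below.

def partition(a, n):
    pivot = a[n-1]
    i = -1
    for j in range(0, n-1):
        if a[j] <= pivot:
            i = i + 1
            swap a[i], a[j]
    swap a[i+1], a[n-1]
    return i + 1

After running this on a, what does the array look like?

pivot=0, i=-1
j=0: -3≤0, i=0, swap(0,0) ⇒ [-3, -1, 5, 3, -2, 7, 6, 1, 0]
j=1: -1≤0, i=1, swap(1,1) ⇒ [-3, -1, 5, 3, -2, 7, 6, 1, 0]
j=2: 5>0, skip
j=3: 3>0, skip
j=4: -2≤0, i=2, swap(2,4) ⇒ [-3, -1, -2, 3, 5, 7, 6, 1, 0]
j=5: 7>0, skip
j=6: 6>0, skip
j=7: 1>0, skip
swap(3,8) ⇒ [-3, -1, -2, 0, 5, 7, 6, 1, 3]; return 3

[-3, -1, -2, 0, 5, 7, 6, 1, 3]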